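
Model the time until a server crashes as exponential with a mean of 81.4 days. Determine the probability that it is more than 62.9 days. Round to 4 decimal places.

0.4618

The rate is λ = 1/81.4 = 0.012285 per day.
P(X > 62.9) = e^(−λ·62.9) = e^(−0.77273) ≈ 0.4618.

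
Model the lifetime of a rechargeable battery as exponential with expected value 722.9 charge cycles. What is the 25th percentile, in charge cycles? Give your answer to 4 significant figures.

208.0

The rate is λ = 1/722.9 = 0.00138332 per charge cycle.
Set 1 − e^(−λt) = 0.25, so t = −ln(0.75)/λ = 0.28768/0.00138332 ≈ 207.965 charge cycles.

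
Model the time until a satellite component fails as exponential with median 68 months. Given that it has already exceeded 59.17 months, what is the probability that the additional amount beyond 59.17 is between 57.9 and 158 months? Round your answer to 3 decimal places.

0.354

For an exponential, median = ln(2)/λ, so λ = ln 2 / 68 = 0.0101933 per month.
Memoryless: the residual past 59.17 is again Exp(λ).
P(57.9 < residual < 158) = e^(−λ·57.9) − e^(−λ·158) = 0.55422 − 0.19978 ≈ 0.354.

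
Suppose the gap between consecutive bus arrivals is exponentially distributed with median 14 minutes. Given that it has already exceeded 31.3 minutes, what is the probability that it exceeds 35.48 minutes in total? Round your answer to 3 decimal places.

For an exponential, median = ln(2)/λ, so λ = ln 2 / 14 = 0.0495105 per minute.
By the memoryless property, P(X > 31.3+4.18 | X > 31.3) = P(X > 4.18).
P(X > 4.18) = e^(−0.20695) ≈ 0.813.

0.813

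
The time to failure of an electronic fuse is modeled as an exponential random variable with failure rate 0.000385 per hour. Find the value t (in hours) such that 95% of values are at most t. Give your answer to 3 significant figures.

Set 1 − e^(−λt) = 0.95, so t = −ln(0.05)/λ = 2.9957/0.000385 ≈ 7781.12 hours.

7780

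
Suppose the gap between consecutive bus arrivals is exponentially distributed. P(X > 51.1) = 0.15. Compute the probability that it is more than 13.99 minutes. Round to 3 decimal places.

0.595

e^(−λ·51.1) = 0.15 ⇒ λ = −ln(0.15)/51.1 = 0.0371256.
P(X > 13.99) = e^(−0.0371256·13.99) = e^(−0.51939) ≈ 0.595.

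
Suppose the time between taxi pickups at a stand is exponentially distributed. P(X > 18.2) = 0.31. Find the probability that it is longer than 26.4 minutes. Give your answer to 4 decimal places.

0.1829

e^(−λ·18.2) = 0.31 ⇒ λ = −ln(0.31)/18.2 = 0.0643507.
P(X > 26.4) = e^(−0.0643507·26.4) = e^(−1.6989) ≈ 0.1829.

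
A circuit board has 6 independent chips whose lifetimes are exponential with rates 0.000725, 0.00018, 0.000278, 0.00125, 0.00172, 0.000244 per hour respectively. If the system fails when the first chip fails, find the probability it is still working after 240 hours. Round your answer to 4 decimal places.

0.3481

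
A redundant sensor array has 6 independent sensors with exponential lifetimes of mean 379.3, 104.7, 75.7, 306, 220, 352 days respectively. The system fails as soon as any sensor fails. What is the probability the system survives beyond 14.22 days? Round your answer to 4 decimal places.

0.5989

The first failure time is exponential with rate Σλ_i = 1/379.3 + 1/104.7 + 1/75.7 + 1/306 + 1/220 + 1/352 = 0.0360519 per day.
P(min > 14.22) = e^(−0.0360519·14.22) = e^(−0.51266) ≈ 0.5989.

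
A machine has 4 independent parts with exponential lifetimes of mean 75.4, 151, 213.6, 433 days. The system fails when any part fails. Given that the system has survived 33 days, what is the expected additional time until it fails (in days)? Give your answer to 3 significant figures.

37.2

First-failure rate Σλ = 1/75.4 + 1/151 + 1/213.6 + 1/433 = 0.0268762.
By memorylessness the expected residual is 1/Σλ = 37.2076 days, regardless of the 33 already elapsed.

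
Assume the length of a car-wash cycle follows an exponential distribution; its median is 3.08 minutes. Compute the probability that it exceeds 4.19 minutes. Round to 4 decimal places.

0.3895

For an exponential, median = ln(2)/λ, so λ = ln 2 / 3.08 = 0.225048 per minute.
P(X > 4.19) = e^(−λ·4.19) = e^(−0.94295) ≈ 0.3895.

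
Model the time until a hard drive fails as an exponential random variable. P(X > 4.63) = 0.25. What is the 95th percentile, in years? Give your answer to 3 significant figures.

10.0

e^(−λ·4.63) = 0.25 ⇒ λ = −ln(0.25)/4.63 = 0.299416.
95th percentile: 1 − e^(−λt) = 0.95, t = −ln(0.05)/λ = 10.0053 years.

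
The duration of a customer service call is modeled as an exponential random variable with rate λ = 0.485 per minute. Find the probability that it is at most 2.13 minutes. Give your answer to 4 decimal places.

P(X ≤ 2.13) = 1 − e^(−λ·2.13) = 1 − e^(−1.0331) ≈ 0.6441.

0.6441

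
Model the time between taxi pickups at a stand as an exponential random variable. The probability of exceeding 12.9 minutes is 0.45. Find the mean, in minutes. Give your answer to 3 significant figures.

16.2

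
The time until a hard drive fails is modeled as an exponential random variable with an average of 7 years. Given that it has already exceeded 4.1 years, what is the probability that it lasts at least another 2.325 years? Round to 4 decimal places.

The rate is λ = 1/7 = 0.142857 per year.
P(X > s+t | X > s) = e^(−λ(s+t))/e^(−λs) = e^(−λt), independent of s = 4.1.
P(X > 2.325) = e^(−0.33214) ≈ 0.7174.

0.7174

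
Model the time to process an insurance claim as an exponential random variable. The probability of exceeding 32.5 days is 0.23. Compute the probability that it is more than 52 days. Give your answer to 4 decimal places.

e^(−λ·32.5) = 0.23 ⇒ λ = −ln(0.23)/32.5 = 0.0452208.
P(X > 52) = e^(−0.0452208·52) = e^(−2.3515) ≈ 0.0952.

0.0952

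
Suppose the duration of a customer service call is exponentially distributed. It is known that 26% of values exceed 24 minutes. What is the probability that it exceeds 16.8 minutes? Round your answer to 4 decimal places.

0.3895

e^(−λ·24) = 0.26 ⇒ λ = −ln(0.26)/24 = 0.0561281.
P(X > 16.8) = e^(−0.0561281·16.8) = e^(−0.94295) ≈ 0.3895.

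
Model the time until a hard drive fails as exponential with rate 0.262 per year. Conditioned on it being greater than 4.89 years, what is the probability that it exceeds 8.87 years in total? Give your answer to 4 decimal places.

0.3525

P(X > s+t | X > s) = e^(−λ(s+t))/e^(−λs) = e^(−λt), independent of s = 4.89.
P(X > 3.98) = e^(−1.0428) ≈ 0.3525.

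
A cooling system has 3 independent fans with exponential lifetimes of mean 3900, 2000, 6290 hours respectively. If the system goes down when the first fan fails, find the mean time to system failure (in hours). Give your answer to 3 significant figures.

The first failure time is exponential with rate Σλ_i = 1/3900 + 1/2000 + 1/6290 = 0.000915393 per hour.
E[min] = 1/Σλ = 1/0.000915393 = 1092.43 hours.

1090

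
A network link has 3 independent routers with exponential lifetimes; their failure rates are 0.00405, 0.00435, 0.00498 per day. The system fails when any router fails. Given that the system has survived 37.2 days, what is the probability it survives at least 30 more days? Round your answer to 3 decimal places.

Time to first failure ~ Exp(Σλ) with Σλ = 0.01338.
By memorylessness, P(T > 37.2+30 | T > 37.2) = P(T > 30) = e^(−0.01338·30) ≈ 0.669.

0.669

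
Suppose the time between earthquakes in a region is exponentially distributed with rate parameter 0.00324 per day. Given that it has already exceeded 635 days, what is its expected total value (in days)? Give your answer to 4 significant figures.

943.6

By memorylessness, E[X | X > 635] = 635 + 1/λ = 635 + 308.642 = 943.642 days.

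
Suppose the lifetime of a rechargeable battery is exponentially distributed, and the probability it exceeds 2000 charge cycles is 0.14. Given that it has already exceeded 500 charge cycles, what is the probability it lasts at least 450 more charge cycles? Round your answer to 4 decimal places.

0.6425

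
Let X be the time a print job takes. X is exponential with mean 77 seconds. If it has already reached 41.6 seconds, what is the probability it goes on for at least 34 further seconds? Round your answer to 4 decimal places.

0.6430

The rate is λ = 1/77 = 0.012987 per second.
P(X > s+t | X > s) = e^(−λ(s+t))/e^(−λs) = e^(−λt), independent of s = 41.6.
P(X > 34) = e^(−0.44156) ≈ 0.6430.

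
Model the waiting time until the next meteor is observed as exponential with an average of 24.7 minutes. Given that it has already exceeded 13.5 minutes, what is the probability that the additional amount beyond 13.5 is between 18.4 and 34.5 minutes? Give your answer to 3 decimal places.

0.227

The rate is λ = 1/24.7 = 0.0404858 per minute.
Memoryless: the residual past 13.5 is again Exp(λ).
P(18.4 < residual < 34.5) = e^(−λ·18.4) − e^(−λ·34.5) = 0.47476 − 0.24740 ≈ 0.227.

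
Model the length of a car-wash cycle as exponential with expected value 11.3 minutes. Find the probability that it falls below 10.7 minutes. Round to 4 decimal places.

The rate is λ = 1/11.3 = 0.0884956 per minute.
P(X ≤ 10.7) = 1 − e^(−λ·10.7) = 1 − e^(−0.9469) ≈ 0.6121.

0.6121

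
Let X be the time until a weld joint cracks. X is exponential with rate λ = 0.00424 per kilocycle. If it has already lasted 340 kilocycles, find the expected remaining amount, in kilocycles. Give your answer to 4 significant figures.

235.8

By memorylessness, the remaining amount past any threshold is again Exp(λ) with mean 1/λ = 235.849 kilocycles.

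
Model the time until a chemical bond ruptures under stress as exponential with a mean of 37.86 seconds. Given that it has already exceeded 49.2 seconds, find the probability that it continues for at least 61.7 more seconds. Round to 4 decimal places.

0.1960

The rate is λ = 1/37.86 = 0.0264131 per second.
P(X > s+t | X > s) = e^(−λ(s+t))/e^(−λs) = e^(−λt), independent of s = 49.2.
P(X > 61.7) = e^(−1.6297) ≈ 0.1960.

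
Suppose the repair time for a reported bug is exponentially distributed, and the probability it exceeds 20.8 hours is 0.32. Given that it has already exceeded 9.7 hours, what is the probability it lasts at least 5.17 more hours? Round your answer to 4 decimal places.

From e^(−λ·20.8) = 0.32, λ = −ln(0.32)/20.8 = 0.0547805.
Memoryless: P(X > 9.7+5.17 | X > 9.7) = P(X > 5.17) = e^(−0.0547805·5.17) ≈ 0.7534.

0.7534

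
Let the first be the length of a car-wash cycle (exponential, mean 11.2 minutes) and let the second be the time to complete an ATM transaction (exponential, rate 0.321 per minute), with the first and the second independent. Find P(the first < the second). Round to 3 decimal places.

λ_1 = 1/11.2 = 0.0892857, λ_2 = 0.321.
For independent exponentials, P(the first < the second) = λ_1/(λ_1+λ_2) = 0.0892857/0.410286 ≈ 0.218.

0.218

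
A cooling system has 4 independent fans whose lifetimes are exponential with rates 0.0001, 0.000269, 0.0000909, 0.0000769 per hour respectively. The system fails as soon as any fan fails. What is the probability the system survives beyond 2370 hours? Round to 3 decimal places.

0.280

The time to first failure is exponential with rate Σλ = 0.0001 + 0.000269 + 0.0000909 + 0.0000769 = 0.0005368.
P(min > 2370) = e^(−0.0005368·2370) = e^(−1.2722) ≈ 0.280.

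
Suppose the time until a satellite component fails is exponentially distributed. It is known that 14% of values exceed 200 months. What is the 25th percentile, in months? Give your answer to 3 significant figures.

29.3

e^(−λ·200) = 0.14 ⇒ λ = −ln(0.14)/200 = 0.00983056.
25th percentile: 1 − e^(−λt) = 0.25, t = −ln(0.75)/λ = 29.264 months.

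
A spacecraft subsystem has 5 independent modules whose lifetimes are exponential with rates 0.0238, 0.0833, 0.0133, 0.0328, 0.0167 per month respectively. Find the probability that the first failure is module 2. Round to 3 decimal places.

The time to first failure is exponential with rate Σλ = 0.0238 + 0.0833 + 0.0133 + 0.0328 + 0.0167 = 0.1699.
P(module 2 first) = λ_2/Σλ = 0.0833/0.1699 ≈ 0.490.

0.490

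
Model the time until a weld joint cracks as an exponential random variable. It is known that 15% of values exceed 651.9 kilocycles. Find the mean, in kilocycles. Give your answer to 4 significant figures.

e^(−λ·651.9) = 0.15 ⇒ λ = −ln(0.15)/651.9 = 0.00291014.
Mean = 1/λ = 343.626 kilocycles.

343.6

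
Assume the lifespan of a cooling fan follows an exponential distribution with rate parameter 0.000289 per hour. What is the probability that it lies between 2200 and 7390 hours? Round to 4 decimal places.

0.4114

P(2200 < X < 7390) = e^(−λ·2200) − e^(−λ·7390) = 0.52951 − 0.11816 ≈ 0.4114.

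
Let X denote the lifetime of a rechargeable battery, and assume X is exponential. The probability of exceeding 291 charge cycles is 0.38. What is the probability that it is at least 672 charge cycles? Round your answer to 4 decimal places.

0.1071

e^(−λ·291) = 0.38 ⇒ λ = −ln(0.38)/291 = 0.00332503.
P(X > 672) = e^(−0.00332503·672) = e^(−2.2344) ≈ 0.1071.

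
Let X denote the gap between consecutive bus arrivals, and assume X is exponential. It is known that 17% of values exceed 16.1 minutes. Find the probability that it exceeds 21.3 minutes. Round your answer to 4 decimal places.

e^(−λ·16.1) = 0.17 ⇒ λ = −ln(0.17)/16.1 = 0.110059.
P(X > 21.3) = e^(−0.110059·21.3) = e^(−2.3443) ≈ 0.0959.

0.0959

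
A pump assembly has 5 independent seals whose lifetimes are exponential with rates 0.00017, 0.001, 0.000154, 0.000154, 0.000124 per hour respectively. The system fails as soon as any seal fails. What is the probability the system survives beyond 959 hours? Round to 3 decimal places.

0.215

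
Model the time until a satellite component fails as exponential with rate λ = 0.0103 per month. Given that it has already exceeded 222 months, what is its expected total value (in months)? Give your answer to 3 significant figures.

319

By memorylessness, E[X | X > 222] = 222 + 1/λ = 222 + 97.0874 = 319.087 months.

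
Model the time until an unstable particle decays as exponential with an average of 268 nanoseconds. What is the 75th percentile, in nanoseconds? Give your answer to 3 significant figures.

372

The rate is λ = 1/268 = 0.00373134 per nanosecond.
Set 1 − e^(−λt) = 0.75, so t = −ln(0.25)/λ = 1.3863/0.00373134 ≈ 371.527 nanoseconds.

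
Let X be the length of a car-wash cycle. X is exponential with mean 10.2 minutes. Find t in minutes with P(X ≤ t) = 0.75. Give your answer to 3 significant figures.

The rate is λ = 1/10.2 = 0.0980392 per minute.
Set 1 − e^(−λt) = 0.75, so t = −ln(0.25)/λ = 1.3863/0.0980392 ≈ 14.1402 minutes.

14.1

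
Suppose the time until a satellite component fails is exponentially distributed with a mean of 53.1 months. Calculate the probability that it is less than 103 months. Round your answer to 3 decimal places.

The rate is λ = 1/53.1 = 0.0188324 per month.
P(X ≤ 103) = 1 − e^(−λ·103) = 1 − e^(−1.9397) ≈ 0.856.

0.856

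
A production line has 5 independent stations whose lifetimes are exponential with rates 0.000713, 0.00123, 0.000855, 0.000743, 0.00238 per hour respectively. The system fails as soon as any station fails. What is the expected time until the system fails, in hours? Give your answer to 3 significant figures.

The time to first failure is exponential with rate Σλ = 0.000713 + 0.00123 + 0.000855 + 0.000743 + 0.00238 = 0.005921.
E[min] = 1/Σλ = 1/0.005921 = 168.89 hours.

169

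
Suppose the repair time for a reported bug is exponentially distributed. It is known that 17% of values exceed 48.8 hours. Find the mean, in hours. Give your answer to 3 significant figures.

e^(−λ·48.8) = 0.17 ⇒ λ = −ln(0.17)/48.8 = 0.0363106.
Mean = 1/λ = 27.5402 hours.

27.5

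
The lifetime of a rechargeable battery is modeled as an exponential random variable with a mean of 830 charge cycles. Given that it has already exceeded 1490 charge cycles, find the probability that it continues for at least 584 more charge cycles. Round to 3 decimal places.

0.495

The rate is λ = 1/830 = 0.00120482 per charge cycle.
P(X > s+t | X > s) = e^(−λ(s+t))/e^(−λs) = e^(−λt), independent of s = 1490.
P(X > 584) = e^(−0.70361) ≈ 0.495.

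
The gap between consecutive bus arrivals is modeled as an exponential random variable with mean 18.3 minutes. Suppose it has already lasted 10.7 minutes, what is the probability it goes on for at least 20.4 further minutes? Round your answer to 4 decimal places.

The rate is λ = 1/18.3 = 0.0546448 per minute.
P(X > s+t | X > s) = e^(−λ(s+t))/e^(−λs) = e^(−λt), independent of s = 10.7.
P(X > 20.4) = e^(−1.1148) ≈ 0.3280.

0.3280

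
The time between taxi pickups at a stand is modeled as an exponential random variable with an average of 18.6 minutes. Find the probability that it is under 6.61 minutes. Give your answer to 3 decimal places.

The rate is λ = 1/18.6 = 0.0537634 per minute.
P(X ≤ 6.61) = 1 − e^(−λ·6.61) = 1 − e^(−0.35538) ≈ 0.299.

0.299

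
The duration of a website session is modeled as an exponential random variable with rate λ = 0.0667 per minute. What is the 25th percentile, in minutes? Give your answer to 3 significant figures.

Set 1 − e^(−λt) = 0.25, so t = −ln(0.75)/λ = 0.28768/0.0667 ≈ 4.31307 minutes.

4.31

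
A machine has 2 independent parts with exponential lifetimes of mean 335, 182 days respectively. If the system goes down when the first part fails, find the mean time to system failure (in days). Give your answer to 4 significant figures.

The first failure time is exponential with rate Σλ_i = 1/335 + 1/182 = 0.00847958 per day.
E[min] = 1/Σλ = 1/0.00847958 = 117.93 days.

117.9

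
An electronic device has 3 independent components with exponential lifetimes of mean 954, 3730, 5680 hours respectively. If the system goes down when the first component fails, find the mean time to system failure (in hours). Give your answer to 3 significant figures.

The first failure time is exponential with rate Σλ_i = 1/954 + 1/3730 + 1/5680 = 0.00149237 per hour.
E[min] = 1/Σλ = 1/0.00149237 = 670.075 hours.

670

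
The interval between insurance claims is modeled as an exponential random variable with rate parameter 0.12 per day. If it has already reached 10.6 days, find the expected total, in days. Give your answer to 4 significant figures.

18.93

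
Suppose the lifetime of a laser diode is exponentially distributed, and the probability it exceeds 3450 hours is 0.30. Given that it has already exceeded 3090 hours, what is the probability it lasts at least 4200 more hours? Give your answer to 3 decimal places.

From e^(−λ·3450) = 0.30, λ = −ln(0.30)/3450 = 0.000348978.
Memoryless: P(X > 3090+4200 | X > 3090) = P(X > 4200) = e^(−0.000348978·4200) ≈ 0.231.

0.231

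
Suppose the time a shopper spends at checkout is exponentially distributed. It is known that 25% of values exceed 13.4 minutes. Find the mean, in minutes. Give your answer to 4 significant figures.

9.666

e^(−λ·13.4) = 0.25 ⇒ λ = −ln(0.25)/13.4 = 0.103455.
Mean = 1/λ = 9.66606 minutes.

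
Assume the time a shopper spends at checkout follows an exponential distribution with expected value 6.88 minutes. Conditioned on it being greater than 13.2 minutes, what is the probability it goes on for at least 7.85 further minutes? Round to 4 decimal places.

The rate is λ = 1/6.88 = 0.145349 per minute.
P(X > s+t | X > s) = e^(−λ(s+t))/e^(−λs) = e^(−λt), independent of s = 13.2.
P(X > 7.85) = e^(−1.141) ≈ 0.3195.

0.3195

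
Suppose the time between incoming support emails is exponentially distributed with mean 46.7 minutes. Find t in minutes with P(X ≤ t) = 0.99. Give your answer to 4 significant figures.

215.1

The rate is λ = 1/46.7 = 0.0214133 per minute.
Set 1 − e^(−λt) = 0.99, so t = −ln(0.01)/λ = 4.6052/0.0214133 ≈ 215.061 minutes.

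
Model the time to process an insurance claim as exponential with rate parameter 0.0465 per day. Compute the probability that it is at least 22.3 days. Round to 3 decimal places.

P(X > 22.3) = e^(−λ·22.3) = e^(−1.037) ≈ 0.355.

0.355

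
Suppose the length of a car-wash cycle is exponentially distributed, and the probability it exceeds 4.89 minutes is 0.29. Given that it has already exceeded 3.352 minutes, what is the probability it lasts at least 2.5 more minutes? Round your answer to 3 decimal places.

From e^(−λ·4.89) = 0.29, λ = −ln(0.29)/4.89 = 0.253144.
Memoryless: P(X > 3.352+2.5 | X > 3.352) = P(X > 2.5) = e^(−0.253144·2.5) ≈ 0.531.

0.531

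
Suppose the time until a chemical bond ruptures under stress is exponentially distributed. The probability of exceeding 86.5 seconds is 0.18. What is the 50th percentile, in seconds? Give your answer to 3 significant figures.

35.0

e^(−λ·86.5) = 0.18 ⇒ λ = −ln(0.18)/86.5 = 0.0198243.
50th percentile: 1 − e^(−λt) = 0.5, t = −ln(0.5)/λ = 34.9646 seconds.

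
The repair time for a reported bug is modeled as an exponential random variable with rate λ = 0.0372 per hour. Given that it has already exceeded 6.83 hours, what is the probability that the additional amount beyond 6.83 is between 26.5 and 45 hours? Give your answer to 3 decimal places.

0.186

Memoryless: the residual past 6.83 is again Exp(λ).
P(26.5 < residual < 45) = e^(−λ·26.5) − e^(−λ·45) = 0.37314 − 0.18750 ≈ 0.186.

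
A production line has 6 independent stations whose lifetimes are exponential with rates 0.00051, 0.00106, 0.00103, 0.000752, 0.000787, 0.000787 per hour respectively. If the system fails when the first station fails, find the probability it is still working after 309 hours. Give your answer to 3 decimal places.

The time to first failure is exponential with rate Σλ = 0.00051 + 0.00106 + 0.00103 + 0.000752 + 0.000787 + 0.000787 = 0.004926.
P(min > 309) = e^(−0.004926·309) = e^(−1.5221) ≈ 0.218.

0.218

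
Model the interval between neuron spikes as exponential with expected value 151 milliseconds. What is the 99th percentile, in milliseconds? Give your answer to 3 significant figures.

The rate is λ = 1/151 = 0.00662252 per millisecond.
Set 1 − e^(−λt) = 0.99, so t = −ln(0.01)/λ = 4.6052/0.00662252 ≈ 695.381 milliseconds.

695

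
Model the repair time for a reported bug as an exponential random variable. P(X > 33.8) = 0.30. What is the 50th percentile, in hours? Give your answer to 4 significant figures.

e^(−λ·33.8) = 0.30 ⇒ λ = −ln(0.30)/33.8 = 0.0356205.
50th percentile: 1 − e^(−λt) = 0.5, t = −ln(0.5)/λ = 19.4592 hours.

19.46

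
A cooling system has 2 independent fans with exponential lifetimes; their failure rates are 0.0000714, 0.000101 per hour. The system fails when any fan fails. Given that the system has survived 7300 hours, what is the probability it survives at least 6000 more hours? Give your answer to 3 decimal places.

0.355

Time to first failure ~ Exp(Σλ) with Σλ = 0.0001724.
By memorylessness, P(T > 7300+6000 | T > 7300) = P(T > 6000) = e^(−0.0001724·6000) ≈ 0.355.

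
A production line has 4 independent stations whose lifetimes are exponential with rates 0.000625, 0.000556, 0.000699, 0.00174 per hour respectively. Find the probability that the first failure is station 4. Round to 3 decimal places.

0.481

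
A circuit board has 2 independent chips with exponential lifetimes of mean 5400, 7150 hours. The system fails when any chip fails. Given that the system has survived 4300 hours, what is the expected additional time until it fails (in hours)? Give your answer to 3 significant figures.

3080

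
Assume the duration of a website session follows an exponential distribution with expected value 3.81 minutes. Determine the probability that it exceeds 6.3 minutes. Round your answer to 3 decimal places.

0.191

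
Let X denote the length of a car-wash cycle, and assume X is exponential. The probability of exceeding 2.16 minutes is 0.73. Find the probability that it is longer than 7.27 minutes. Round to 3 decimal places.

e^(−λ·2.16) = 0.73 ⇒ λ = −ln(0.73)/2.16 = 0.145699.
P(X > 7.27) = e^(−0.145699·7.27) = e^(−1.0592) ≈ 0.347.

0.347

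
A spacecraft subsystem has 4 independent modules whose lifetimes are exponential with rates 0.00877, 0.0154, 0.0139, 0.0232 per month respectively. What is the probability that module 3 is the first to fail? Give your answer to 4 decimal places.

The time to first failure is exponential with rate Σλ = 0.00877 + 0.0154 + 0.0139 + 0.0232 = 0.06127.
P(module 3 first) = λ_3/Σλ = 0.0139/0.06127 ≈ 0.2269.

0.2269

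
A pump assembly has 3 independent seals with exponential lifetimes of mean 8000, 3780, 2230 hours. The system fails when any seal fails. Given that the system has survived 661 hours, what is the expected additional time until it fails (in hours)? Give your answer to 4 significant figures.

1193

First-failure rate Σλ = 1/8000 + 1/3780 + 1/2230 = 0.000837981.
By memorylessness the expected residual is 1/Σλ = 1193.34 hours, regardless of the 661 already elapsed.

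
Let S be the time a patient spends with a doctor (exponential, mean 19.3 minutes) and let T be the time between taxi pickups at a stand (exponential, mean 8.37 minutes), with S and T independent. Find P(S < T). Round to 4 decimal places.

0.3025

λ_1 = 1/19.3 = 0.0518135, λ_2 = 1/8.37 = 0.119474.
For independent exponentials, P(S < T) = λ_1/(λ_1+λ_2) = 0.0518135/0.171288 ≈ 0.3025.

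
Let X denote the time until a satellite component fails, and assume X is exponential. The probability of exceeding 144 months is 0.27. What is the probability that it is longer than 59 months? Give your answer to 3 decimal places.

0.585

e^(−λ·144) = 0.27 ⇒ λ = −ln(0.27)/144 = 0.00909259.
P(X > 59) = e^(−0.00909259·59) = e^(−0.53646) ≈ 0.585.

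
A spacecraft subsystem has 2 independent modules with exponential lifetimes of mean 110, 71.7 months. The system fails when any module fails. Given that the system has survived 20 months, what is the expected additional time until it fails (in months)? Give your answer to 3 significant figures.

First-failure rate Σλ = 1/110 + 1/71.7 = 0.0230379.
By memorylessness the expected residual is 1/Σλ = 43.4067 months, regardless of the 20 already elapsed.

43.4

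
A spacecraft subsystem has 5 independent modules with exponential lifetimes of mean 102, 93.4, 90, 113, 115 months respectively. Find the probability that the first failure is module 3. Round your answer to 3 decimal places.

Rates: λ_i = 1/mean_i → 0.00980392, 0.0107066, 0.0111111, 0.00884956, 0.00869565; Σλ = 0.0491669.
P(module 3 first) = λ_3/Σλ = 0.0111111/0.0491669 ≈ 0.226.

0.226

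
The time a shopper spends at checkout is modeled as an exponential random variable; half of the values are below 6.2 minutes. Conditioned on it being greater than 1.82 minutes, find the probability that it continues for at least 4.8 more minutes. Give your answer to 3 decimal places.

For an exponential, median = ln(2)/λ, so λ = ln 2 / 6.2 = 0.111798 per minute.
The exponential is memoryless, so the remaining time is again Exp(λ): the condition X > 1.82 is irrelevant.
P(X > 4.8) = e^(−0.53663) ≈ 0.585.

0.585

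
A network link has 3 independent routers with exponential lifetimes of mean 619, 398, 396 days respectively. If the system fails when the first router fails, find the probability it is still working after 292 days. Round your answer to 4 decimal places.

0.1433

The first failure time is exponential with rate Σλ_i = 1/619 + 1/398 + 1/396 = 0.00665332 per day.
P(min > 292) = e^(−0.00665332·292) = e^(−1.9428) ≈ 0.1433.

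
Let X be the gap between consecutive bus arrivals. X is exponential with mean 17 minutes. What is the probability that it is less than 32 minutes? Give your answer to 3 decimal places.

The rate is λ = 1/17 = 0.0588235 per minute.
P(X ≤ 32) = 1 − e^(−λ·32) = 1 − e^(−1.8824) ≈ 0.848.

0.848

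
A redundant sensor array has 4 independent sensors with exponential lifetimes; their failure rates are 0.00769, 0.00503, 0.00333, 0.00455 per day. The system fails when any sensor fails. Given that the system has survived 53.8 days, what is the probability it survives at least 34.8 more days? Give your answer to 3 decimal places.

Time to first failure ~ Exp(Σλ) with Σλ = 0.0206.
By memorylessness, P(T > 53.8+34.8 | T > 53.8) = P(T > 34.8) = e^(−0.0206·34.8) ≈ 0.488.

0.488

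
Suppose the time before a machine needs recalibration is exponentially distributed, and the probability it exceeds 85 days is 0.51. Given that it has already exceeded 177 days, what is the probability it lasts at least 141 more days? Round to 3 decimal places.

From e^(−λ·85) = 0.51, λ = −ln(0.51)/85 = 0.0079217.
Memoryless: P(X > 177+141 | X > 177) = P(X > 141) = e^(−0.0079217·141) ≈ 0.327.

0.327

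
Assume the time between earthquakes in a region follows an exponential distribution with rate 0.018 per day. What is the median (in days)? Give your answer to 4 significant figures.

Set 1 − e^(−λt) = 0.5, so t = −ln(0.5)/λ = 0.69315/0.018 ≈ 38.5082 days.

38.51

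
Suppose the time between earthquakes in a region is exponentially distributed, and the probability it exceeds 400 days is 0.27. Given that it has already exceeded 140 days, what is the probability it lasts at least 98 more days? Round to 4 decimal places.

From e^(−λ·400) = 0.27, λ = −ln(0.27)/400 = 0.00327333.
Memoryless: P(X > 140+98 | X > 140) = P(X > 98) = e^(−0.00327333·98) ≈ 0.7256.

0.7256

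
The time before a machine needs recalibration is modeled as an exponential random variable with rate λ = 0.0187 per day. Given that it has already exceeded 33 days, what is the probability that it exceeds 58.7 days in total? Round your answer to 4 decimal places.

P(X > s+t | X > s) = e^(−λ(s+t))/e^(−λs) = e^(−λt), independent of s = 33.
P(X > 25.7) = e^(−0.48059) ≈ 0.6184.

0.6184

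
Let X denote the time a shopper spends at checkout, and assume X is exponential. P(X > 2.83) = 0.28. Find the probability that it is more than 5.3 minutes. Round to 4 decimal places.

0.0922

e^(−λ·2.83) = 0.28 ⇒ λ = −ln(0.28)/2.83 = 0.449811.
P(X > 5.3) = e^(−0.449811·5.3) = e^(−2.384) ≈ 0.0922.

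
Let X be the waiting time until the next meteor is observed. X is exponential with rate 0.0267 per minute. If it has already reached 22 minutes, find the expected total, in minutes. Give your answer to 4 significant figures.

59.45

By memorylessness, E[X | X > 22] = 22 + 1/λ = 22 + 37.4532 = 59.4532 minutes.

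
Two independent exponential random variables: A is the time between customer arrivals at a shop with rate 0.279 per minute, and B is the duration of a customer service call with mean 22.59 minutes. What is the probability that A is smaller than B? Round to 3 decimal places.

λ_1 = 0.279, λ_2 = 1/22.59 = 0.0442674.
For independent exponentials, P(A < B) = λ_1/(λ_1+λ_2) = 0.279/0.323267 ≈ 0.863.

0.863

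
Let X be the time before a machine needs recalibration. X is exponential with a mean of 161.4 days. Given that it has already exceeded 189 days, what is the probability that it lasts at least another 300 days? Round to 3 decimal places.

0.156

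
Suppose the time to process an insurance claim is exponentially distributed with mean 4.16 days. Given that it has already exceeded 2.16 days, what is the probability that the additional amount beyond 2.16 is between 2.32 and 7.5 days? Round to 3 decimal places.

0.408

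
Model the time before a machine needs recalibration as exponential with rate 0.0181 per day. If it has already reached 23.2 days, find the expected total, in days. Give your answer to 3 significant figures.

By memorylessness, E[X | X > 23.2] = 23.2 + 1/λ = 23.2 + 55.2486 = 78.4486 days.

78.4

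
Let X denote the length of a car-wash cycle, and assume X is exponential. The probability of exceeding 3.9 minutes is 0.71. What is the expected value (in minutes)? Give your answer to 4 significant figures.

11.39

e^(−λ·3.9) = 0.71 ⇒ λ = −ln(0.71)/3.9 = 0.087818.
Mean = 1/λ = 11.3872 minutes.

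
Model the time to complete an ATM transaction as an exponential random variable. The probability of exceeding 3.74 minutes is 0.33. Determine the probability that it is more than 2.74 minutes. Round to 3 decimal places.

0.444

e^(−λ·3.74) = 0.33 ⇒ λ = −ln(0.33)/3.74 = 0.296434.
P(X > 2.74) = e^(−0.296434·2.74) = e^(−0.81223) ≈ 0.444.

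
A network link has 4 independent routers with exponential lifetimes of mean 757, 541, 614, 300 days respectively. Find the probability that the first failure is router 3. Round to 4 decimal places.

0.2003

Rates: λ_i = 1/mean_i → 0.001321, 0.00184843, 0.00162866, 0.00333333; Σλ = 0.00813143.
P(router 3 first) = λ_3/Σλ = 0.00162866/0.00813143 ≈ 0.2003.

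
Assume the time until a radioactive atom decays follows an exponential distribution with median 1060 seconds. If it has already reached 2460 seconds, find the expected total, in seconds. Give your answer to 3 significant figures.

For an exponential, median = ln(2)/λ, so λ = ln 2 / 1060 = 0.000653912 per second.
By memorylessness, E[X | X > 2460] = 2460 + 1/λ = 2460 + 1529.26 = 3989.26 seconds.

3990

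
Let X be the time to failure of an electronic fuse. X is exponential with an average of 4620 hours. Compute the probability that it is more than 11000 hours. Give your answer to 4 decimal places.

0.0925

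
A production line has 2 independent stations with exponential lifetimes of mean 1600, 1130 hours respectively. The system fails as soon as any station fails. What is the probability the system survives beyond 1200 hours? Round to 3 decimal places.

0.163

The first failure time is exponential with rate Σλ_i = 1/1600 + 1/1130 = 0.00150996 per hour.
P(min > 1200) = e^(−0.00150996·1200) = e^(−1.8119) ≈ 0.163.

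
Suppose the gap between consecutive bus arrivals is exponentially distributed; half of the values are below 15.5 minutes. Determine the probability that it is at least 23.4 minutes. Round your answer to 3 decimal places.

For an exponential, median = ln(2)/λ, so λ = ln 2 / 15.5 = 0.0447192 per minute.
P(X > 23.4) = e^(−λ·23.4) = e^(−1.0464) ≈ 0.351.

0.351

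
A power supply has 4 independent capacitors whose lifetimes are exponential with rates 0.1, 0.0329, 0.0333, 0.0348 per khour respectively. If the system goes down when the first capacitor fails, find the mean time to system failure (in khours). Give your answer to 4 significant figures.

4.975

The time to first failure is exponential with rate Σλ = 0.1 + 0.0329 + 0.0333 + 0.0348 = 0.201.
E[min] = 1/Σλ = 1/0.201 = 4.97512 khours.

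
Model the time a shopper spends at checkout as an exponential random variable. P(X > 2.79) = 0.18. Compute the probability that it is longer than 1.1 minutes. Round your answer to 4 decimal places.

e^(−λ·2.79) = 0.18 ⇒ λ = −ln(0.18)/2.79 = 0.614623.
P(X > 1.1) = e^(−0.614623·1.1) = e^(−0.67609) ≈ 0.5086.

0.5086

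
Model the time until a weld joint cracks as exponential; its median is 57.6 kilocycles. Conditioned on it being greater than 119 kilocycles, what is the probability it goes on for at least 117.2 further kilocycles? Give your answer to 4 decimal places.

0.2441

For an exponential, median = ln(2)/λ, so λ = ln 2 / 57.6 = 0.0120338 per kilocycle.
By the memoryless property, P(X > 119+117.2 | X > 119) = P(X > 117.2).
P(X > 117.2) = e^(−1.4104) ≈ 0.2441.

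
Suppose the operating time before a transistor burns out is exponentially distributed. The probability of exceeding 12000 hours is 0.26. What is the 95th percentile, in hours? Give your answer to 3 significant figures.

e^(−λ·12000) = 0.26 ⇒ λ = −ln(0.26)/12000 = 0.000112256.
95th percentile: 1 − e^(−λt) = 0.95, t = −ln(0.05)/λ = 26686.6 hours.

26700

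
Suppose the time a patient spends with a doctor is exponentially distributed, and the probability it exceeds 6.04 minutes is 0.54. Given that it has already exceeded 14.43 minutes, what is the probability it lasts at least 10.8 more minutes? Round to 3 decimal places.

0.332

From e^(−λ·6.04) = 0.54, λ = −ln(0.54)/6.04 = 0.102018.
Memoryless: P(X > 14.43+10.8 | X > 14.43) = P(X > 10.8) = e^(−0.102018·10.8) ≈ 0.332.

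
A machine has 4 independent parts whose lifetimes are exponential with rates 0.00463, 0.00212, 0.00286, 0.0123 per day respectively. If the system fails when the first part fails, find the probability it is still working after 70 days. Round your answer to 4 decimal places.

The time to first failure is exponential with rate Σλ = 0.00463 + 0.00212 + 0.00286 + 0.0123 = 0.02191.
P(min > 70) = e^(−0.02191·70) = e^(−1.5337) ≈ 0.2157.

0.2157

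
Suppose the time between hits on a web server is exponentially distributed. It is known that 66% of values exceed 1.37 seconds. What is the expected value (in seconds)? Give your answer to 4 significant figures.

e^(−λ·1.37) = 0.66 ⇒ λ = −ln(0.66)/1.37 = 0.303296.
Mean = 1/λ = 3.29711 seconds.

3.297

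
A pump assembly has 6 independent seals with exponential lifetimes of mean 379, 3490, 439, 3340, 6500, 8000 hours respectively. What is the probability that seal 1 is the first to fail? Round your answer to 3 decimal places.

0.456

Rates: λ_i = 1/mean_i → 0.00263852, 0.000286533, 0.0022779, 0.000299401, 0.000153846, 0.000125; Σλ = 0.00578121.
P(seal 1 first) = λ_1/Σλ = 0.00263852/0.00578121 ≈ 0.456.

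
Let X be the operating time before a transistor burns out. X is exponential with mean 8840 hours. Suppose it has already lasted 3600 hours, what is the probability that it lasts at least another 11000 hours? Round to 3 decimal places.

0.288

The rate is λ = 1/8840 = 0.000113122 per hour.
P(X > s+t | X > s) = e^(−λ(s+t))/e^(−λs) = e^(−λt), independent of s = 3600.
P(X > 11000) = e^(−1.2443) ≈ 0.288.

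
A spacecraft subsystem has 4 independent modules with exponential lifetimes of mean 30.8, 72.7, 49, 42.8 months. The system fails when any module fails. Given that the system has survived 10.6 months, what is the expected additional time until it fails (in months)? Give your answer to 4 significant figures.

11.11

First-failure rate Σλ = 1/30.8 + 1/72.7 + 1/49 + 1/42.8 = 0.0899953.
By memorylessness the expected residual is 1/Σλ = 11.1117 months, regardless of the 10.6 already elapsed.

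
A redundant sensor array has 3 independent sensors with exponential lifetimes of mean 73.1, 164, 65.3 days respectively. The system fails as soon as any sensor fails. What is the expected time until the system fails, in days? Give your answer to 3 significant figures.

The first failure time is exponential with rate Σλ_i = 1/73.1 + 1/164 + 1/65.3 = 0.0350914 per day.
E[min] = 1/Σλ = 1/0.0350914 = 28.497 days.

28.5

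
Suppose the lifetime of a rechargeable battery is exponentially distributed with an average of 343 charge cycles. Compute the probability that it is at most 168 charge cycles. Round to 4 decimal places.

0.3872

The rate is λ = 1/343 = 0.00291545 per charge cycle.
P(X ≤ 168) = 1 − e^(−λ·168) = 1 − e^(−0.4898) ≈ 0.3872.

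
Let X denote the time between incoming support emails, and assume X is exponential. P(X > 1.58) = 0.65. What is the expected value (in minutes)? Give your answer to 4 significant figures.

e^(−λ·1.58) = 0.65 ⇒ λ = −ln(0.65)/1.58 = 0.272647.
Mean = 1/λ = 3.66774 minutes.

3.668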